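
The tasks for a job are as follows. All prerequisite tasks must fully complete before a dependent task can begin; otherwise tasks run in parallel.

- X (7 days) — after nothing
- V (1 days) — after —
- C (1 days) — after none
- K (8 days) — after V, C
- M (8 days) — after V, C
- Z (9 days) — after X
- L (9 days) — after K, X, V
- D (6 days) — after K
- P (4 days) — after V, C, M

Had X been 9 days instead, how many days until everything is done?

18

Critical path before the change: V→K→L = 1+8+9 = 18 giving 18 days.
X has 2 days of float (longest path through it is 16).
The binding chain switches to X→Z = 9+9 = 18; finish 18 days.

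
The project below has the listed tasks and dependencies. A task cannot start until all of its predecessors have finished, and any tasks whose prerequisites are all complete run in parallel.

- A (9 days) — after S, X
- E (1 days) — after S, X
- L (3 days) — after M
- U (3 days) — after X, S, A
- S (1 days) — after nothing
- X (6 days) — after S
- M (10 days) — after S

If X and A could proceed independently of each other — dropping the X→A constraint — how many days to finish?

14

Original critical path: S→X→A→U = 1+6+9+3 = 19 ⇒ 19 days.
Without X→A, A's earliest start moves from 7 to 1.
New critical path: S→M→L = 1+10+3 = 14 ⇒ 14 days.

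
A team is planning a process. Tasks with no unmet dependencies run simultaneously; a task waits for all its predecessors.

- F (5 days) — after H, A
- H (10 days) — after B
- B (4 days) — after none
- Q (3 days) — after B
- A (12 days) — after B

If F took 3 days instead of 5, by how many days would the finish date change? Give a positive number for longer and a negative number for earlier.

As given, the longest chain is B→A→F = 4+12+5 = 21, so the finish is 21 days.
F lies on that path, so at 3 days the path becomes 19 days.
That remains the longest chain; total 19 days.
Change in finish: 19 − 21 = -2 days.

-2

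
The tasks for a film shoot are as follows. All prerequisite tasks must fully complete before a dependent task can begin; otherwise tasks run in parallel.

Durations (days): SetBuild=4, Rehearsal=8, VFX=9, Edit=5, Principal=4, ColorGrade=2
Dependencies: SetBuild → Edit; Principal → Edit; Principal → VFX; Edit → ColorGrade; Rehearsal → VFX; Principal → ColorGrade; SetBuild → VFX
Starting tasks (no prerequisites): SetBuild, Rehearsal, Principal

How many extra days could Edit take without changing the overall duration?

Critical path: Rehearsal→VFX = 8+9 = 17, so the finish is 17 days.
The longest chain containing Edit totals 11 days.
So Edit can slip 15 − 9 = 6 days.

6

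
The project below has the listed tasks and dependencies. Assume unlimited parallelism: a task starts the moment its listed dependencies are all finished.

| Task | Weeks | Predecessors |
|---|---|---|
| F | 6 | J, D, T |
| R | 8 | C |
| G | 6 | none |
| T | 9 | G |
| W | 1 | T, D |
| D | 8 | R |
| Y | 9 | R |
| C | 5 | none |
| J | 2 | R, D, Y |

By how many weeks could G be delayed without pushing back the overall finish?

Critical path: C→R→Y→J→F = 5+8+9+2+6 = 30, so the finish is 30 weeks.
G finishes as early as 6 and must finish by 15.
Float = 30 − 21 = 9.

9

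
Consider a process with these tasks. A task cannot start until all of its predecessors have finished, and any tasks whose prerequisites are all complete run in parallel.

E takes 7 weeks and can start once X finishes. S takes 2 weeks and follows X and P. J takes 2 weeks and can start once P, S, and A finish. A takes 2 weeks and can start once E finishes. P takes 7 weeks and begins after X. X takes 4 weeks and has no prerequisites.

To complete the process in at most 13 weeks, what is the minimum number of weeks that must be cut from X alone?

2

Current finish: 15 weeks; target: 13.
X is on every critical path, so each week cut from X cuts the finish by one (this holds down to a finish of 12).
Need 15 − 13 = 2 weeks off X → X becomes 2 weeks, finish becomes 13.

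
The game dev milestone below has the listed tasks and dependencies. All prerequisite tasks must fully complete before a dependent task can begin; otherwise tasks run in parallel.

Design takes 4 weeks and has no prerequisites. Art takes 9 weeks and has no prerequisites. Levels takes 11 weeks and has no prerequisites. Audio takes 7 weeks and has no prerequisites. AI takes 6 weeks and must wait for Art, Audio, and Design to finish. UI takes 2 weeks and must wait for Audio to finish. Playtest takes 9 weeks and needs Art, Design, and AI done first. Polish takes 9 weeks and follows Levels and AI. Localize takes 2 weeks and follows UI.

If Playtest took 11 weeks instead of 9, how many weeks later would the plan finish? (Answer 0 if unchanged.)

2

Baseline: Art→AI→Playtest = 9+6+9 = 24 → 24 weeks.
Playtest lies on that path, so at 11 weeks the path becomes 26 weeks.
No other chain overtakes it, so the finish is 26 weeks.
Change in finish: 26 − 24 = +2 weeks.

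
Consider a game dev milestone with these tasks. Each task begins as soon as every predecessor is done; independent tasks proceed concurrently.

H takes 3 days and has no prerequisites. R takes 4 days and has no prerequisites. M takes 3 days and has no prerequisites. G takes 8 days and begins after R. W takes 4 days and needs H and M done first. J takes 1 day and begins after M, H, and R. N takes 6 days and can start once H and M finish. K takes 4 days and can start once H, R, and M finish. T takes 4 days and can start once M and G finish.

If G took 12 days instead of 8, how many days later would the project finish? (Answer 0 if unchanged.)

4

As given, the longest chain is R→G→T = 4+8+4 = 16, so the finish is 16 days.
Since G is critical, the +4 change carries straight to that chain (now 20 days).
That remains the longest chain; total 20 days.
Change in finish: 20 − 16 = +4 days.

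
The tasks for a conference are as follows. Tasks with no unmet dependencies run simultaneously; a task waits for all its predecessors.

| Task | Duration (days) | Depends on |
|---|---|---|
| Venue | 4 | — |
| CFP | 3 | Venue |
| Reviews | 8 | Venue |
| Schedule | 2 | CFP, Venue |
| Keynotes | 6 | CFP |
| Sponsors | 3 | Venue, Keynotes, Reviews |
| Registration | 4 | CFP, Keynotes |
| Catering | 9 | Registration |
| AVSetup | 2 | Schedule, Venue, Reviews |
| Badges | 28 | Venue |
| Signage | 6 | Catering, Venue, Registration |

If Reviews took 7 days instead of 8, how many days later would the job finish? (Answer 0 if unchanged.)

0

Baseline: Venue→CFP→Keynotes→Registration→Catering→Signage = 4+3+6+4+9+6 = 32 → 32 days.
Reviews is off the critical path — its longest chain is 15 days, giving 17 of slack.
That remains the longest chain; total 32 days.
Change in finish: 32 − 32 = +0 days.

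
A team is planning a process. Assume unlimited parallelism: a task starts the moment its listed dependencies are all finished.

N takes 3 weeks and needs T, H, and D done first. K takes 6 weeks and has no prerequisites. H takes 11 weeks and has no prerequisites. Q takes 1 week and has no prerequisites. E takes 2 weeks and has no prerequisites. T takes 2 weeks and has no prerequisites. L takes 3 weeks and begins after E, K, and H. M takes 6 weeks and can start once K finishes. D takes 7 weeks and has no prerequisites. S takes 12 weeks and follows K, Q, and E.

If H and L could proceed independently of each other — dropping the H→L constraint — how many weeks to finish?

18

With the dependency in place, K→S = 6+12 = 18 sets the finish at 18 weeks.
Without H→L, L's earliest start moves from 11 to 6.
New critical path: K→S = 6+12 = 18 ⇒ 18 weeks.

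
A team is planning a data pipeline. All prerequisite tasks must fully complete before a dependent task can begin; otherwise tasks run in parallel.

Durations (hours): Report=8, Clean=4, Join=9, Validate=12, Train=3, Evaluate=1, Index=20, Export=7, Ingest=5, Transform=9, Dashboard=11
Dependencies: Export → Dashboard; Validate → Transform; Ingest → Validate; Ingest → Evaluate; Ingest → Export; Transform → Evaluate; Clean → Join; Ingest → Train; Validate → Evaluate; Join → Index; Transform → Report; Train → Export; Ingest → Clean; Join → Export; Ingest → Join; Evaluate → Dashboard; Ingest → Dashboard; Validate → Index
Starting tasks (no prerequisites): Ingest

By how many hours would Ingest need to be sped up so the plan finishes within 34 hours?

4

Current finish: 38 hours; target: 34.
Ingest is on every critical path, so each hour cut from Ingest cuts the finish by one (this holds down to a finish of 34).
Need 38 − 34 = 4 hours off Ingest → Ingest becomes 1 hour, finish becomes 34.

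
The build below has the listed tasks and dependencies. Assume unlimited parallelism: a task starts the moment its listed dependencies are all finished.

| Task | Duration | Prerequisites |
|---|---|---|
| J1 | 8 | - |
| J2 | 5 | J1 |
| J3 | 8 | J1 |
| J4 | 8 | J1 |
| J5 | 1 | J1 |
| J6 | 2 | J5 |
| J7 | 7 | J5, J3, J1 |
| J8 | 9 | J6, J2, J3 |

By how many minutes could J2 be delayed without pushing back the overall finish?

J1→J3→J8 = 8+8+9 = 25 sets the makespan at 25 minutes.
The longest chain containing J2 totals 22 minutes.
So J2 can slip 16 − 13 = 3 minutes.

3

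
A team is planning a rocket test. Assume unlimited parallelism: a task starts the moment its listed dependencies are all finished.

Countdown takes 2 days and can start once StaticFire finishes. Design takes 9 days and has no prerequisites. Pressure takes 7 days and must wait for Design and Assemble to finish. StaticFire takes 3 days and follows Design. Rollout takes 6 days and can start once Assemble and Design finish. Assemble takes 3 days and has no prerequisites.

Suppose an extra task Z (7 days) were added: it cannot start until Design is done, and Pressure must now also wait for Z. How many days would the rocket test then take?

23

Originally the rocket test takes 16 days.
With Z inserted, Pressure now waits for max(Design, Assemble, Z).
New critical path: Design→Z→Pressure = 9+7+7 = 23 ⇒ 23 days.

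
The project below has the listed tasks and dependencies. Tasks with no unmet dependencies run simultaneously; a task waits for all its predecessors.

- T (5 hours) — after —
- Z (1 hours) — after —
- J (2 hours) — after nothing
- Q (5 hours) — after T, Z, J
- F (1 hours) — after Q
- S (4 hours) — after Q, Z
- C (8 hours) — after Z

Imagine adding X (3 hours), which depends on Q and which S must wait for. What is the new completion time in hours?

Originally the plan takes 14 hours.
With X inserted, S now waits for max(Q, Z, X).
New critical path: T→Q→X→S = 5+5+3+4 = 17 ⇒ 17 hours.

17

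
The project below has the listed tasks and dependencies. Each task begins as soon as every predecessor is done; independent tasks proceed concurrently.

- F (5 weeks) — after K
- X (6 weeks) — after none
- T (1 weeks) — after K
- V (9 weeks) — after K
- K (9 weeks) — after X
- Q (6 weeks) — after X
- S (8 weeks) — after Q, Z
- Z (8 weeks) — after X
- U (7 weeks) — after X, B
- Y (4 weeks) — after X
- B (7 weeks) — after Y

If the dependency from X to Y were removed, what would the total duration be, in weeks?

24

With the dependency in place, X→K→V = 6+9+9 = 24 sets the finish at 24 weeks.
Without X→Y, Y's earliest start moves from 6 to 0.
The longest chain is now X→K→V = 6+9+9 = 24, so the plan takes 24 weeks.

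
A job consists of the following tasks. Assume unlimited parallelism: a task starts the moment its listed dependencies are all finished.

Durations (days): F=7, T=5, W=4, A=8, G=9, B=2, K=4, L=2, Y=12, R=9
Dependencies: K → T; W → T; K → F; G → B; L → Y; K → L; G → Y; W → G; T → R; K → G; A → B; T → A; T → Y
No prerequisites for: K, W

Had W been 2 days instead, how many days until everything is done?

Critical path before the change: W→G→Y = 4+9+12 = 25 giving 25 days.
W is on the critical path; changing it to 2 makes that path 23 days.
The binding chain switches to K→G→Y = 4+9+12 = 25; finish 25 days.

25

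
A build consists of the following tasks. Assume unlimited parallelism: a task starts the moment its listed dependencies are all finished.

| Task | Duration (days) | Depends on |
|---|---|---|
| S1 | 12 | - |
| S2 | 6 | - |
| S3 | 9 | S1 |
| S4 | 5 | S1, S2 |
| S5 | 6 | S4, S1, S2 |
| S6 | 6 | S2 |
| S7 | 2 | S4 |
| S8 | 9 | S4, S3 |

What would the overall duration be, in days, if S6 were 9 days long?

Actual critical path: S1→S3→S8 = 12+9+9 = 30 ⇒ 30 days.
S6 has 18 days of float (longest path through it is 12).
That remains the longest chain; total 30 days.

30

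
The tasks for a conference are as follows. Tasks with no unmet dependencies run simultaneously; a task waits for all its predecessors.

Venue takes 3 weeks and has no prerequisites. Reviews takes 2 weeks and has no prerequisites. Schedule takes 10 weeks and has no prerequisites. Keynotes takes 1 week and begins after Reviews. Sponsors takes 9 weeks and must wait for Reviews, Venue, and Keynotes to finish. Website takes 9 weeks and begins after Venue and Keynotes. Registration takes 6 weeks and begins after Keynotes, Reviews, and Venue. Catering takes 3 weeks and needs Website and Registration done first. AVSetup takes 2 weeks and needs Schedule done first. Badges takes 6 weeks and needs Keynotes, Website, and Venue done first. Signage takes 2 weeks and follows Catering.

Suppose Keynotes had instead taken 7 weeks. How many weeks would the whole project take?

24

Critical path before the change: Reviews→Keynotes→Website→Badges = 2+1+9+6 = 18 giving 18 weeks.
Keynotes is on the critical path; changing it to 7 makes that path 24 weeks.
The critical path is still Reviews→Keynotes→Website→Badges; finish is now 24 weeks.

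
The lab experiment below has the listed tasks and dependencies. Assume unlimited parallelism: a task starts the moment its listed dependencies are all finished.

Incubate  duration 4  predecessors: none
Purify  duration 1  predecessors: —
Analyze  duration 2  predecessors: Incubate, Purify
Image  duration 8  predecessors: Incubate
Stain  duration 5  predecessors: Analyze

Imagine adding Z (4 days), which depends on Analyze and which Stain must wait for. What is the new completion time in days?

Originally the schedule takes 12 days.
With Z inserted, Stain now waits for max(Analyze, Z).
New critical path: Incubate→Analyze→Z→Stain = 4+2+4+5 = 15 ⇒ 15 days.

15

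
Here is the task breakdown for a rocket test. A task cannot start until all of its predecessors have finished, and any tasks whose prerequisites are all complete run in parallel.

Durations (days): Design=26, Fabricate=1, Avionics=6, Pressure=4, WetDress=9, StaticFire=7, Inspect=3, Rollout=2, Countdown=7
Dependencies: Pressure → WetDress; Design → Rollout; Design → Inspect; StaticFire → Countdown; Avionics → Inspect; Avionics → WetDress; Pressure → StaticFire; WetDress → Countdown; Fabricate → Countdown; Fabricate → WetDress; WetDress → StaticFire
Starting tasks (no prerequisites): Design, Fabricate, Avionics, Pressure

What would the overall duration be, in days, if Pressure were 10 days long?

33

Critical path before the change: Design→Inspect = 26+3 = 29 giving 29 days.
The longest path through Pressure is only 27 days, so Pressure has float 2.
New critical path: Pressure→WetDress→StaticFire→Countdown = 10+9+7+7 = 33 ⇒ 33 days.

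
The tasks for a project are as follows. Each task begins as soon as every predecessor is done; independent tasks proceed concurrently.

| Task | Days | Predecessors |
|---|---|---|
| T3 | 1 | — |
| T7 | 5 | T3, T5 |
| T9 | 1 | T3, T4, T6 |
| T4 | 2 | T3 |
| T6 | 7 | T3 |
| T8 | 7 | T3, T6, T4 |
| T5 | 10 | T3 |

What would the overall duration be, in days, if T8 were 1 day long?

The binding path is T3→T5→T7 = 1+10+5 = 16; finish at 16 days.
The longest path through T8 is only 15 days, so T8 has float 1.
No other chain overtakes it, so the finish is 16 days.

16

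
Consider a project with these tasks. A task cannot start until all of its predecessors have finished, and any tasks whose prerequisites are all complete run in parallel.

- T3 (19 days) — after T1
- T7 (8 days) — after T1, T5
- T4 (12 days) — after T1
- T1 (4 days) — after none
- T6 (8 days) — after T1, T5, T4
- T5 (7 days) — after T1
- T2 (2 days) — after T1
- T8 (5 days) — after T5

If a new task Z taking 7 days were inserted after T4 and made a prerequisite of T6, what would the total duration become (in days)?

Originally the project takes 24 days.
With Z inserted, T6 now waits for max(T1, T5, T4, Z).
New critical path: T1→T4→Z→T6 = 4+12+7+8 = 31 ⇒ 31 days.

31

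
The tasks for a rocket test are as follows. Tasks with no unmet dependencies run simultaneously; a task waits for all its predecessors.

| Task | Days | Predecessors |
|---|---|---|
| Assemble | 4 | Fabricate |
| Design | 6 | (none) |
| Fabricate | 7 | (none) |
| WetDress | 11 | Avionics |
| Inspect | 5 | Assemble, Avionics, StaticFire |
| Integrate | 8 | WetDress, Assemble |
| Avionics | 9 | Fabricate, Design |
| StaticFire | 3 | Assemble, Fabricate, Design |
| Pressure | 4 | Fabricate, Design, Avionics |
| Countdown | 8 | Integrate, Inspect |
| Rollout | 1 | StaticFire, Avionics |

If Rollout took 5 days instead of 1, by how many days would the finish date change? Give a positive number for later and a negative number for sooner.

0

Critical path before the change: Fabricate→Avionics→WetDress→Integrate→Countdown = 7+9+11+8+8 = 43 giving 43 days.
The longest path through Rollout is only 17 days, so Rollout has float 26.
That remains the longest chain; total 43 days.
Change in finish: 43 − 43 = +0 days.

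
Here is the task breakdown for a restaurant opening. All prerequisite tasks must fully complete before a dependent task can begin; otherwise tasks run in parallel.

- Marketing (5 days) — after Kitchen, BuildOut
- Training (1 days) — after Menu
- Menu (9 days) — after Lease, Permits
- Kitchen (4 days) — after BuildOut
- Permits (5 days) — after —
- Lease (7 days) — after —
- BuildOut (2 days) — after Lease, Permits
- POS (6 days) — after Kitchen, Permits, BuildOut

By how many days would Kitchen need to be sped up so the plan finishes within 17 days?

2

Current finish: 19 days; target: 17.
Kitchen is on every critical path, so each day cut from Kitchen cuts the finish by one (this holds down to a finish of 17).
Need 19 − 17 = 2 days off Kitchen → Kitchen becomes 2 days, finish becomes 17.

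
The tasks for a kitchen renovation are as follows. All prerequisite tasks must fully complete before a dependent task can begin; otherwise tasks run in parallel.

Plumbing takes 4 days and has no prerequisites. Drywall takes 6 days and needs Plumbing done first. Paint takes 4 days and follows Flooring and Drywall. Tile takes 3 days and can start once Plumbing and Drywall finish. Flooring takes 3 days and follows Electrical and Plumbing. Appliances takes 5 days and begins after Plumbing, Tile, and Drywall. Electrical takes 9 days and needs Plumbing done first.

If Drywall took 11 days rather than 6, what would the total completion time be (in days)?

As given, the longest chain is Plumbing→Electrical→Flooring→Paint = 4+9+3+4 = 20, so the finish is 20 days.
Drywall is off the critical path — its longest chain is 18 days, giving 2 of slack.
Now Plumbing→Drywall→Tile→Appliances = 4+11+3+5 = 23 is longest, so the finish becomes 23 days.

23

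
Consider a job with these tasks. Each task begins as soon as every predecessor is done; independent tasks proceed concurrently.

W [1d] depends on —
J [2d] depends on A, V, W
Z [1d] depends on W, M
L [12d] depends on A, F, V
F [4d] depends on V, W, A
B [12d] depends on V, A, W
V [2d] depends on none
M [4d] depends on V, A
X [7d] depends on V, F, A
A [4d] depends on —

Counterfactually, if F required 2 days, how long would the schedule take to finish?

18

Actual critical path: A→F→L = 4+4+12 = 20 ⇒ 20 days.
F lies on that path, so at 2 days the path becomes 18 days.
That remains the longest chain; total 18 days.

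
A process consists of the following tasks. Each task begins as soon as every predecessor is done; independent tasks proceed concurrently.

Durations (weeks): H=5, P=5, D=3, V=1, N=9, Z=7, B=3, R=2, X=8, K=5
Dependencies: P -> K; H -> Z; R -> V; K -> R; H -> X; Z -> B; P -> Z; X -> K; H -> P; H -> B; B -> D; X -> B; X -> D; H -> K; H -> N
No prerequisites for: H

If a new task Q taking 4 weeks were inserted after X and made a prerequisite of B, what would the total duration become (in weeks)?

Originally the job takes 23 weeks.
With Q inserted, B now waits for max(X, H, Z, Q).
New critical path: H→P→Z→B→D = 5+5+7+3+3 = 23 ⇒ 23 weeks.

23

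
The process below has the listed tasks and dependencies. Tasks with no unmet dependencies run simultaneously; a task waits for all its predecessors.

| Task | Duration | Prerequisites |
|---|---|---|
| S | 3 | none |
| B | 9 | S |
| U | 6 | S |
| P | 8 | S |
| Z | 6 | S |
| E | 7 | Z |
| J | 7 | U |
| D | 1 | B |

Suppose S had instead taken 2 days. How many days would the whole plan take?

Actual critical path: S→U→J = 3+6+7 = 16 ⇒ 16 days.
S lies on that path, so at 2 days the path becomes 15 days.
The critical path is still S→U→J; finish is now 15 days.

15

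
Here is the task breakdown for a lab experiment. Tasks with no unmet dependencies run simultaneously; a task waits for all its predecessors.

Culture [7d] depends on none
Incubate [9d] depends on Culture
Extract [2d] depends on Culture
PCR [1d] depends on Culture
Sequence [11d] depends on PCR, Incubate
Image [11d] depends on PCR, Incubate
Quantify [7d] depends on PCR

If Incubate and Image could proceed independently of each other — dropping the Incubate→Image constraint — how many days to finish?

27

Original critical path: Culture→Incubate→Sequence = 7+9+11 = 27 ⇒ 27 days.
Without Incubate→Image, Image's earliest start moves from 16 to 8.
New critical path: Culture→Incubate→Sequence = 7+9+11 = 27 ⇒ 27 days.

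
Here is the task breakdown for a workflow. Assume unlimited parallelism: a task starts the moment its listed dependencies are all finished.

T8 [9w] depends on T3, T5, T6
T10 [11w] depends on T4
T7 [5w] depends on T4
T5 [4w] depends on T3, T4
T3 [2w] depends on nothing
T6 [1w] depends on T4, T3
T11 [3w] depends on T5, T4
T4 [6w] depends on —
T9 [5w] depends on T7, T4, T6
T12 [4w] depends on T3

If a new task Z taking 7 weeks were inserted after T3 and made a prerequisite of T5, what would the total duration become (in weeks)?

22

Originally the project takes 19 weeks.
With Z inserted, T5 now waits for max(T3, T4, Z).
New critical path: T3→Z→T5→T8 = 2+7+4+9 = 22 ⇒ 22 weeks.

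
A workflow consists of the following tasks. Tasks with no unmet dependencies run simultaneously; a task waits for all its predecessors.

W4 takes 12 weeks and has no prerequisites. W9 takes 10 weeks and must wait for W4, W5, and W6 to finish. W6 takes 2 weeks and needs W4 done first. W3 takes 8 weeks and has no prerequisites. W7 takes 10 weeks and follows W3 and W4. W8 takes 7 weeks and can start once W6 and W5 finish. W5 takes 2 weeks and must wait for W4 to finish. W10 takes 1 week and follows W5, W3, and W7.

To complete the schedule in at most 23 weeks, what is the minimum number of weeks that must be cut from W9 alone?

1

Current finish: 24 weeks; target: 23.
W9 is on every critical path, so each week cut from W9 cuts the finish by one (this holds down to a finish of 23).
Need 24 − 23 = 1 week off W9 → W9 becomes 9 weeks, finish becomes 23.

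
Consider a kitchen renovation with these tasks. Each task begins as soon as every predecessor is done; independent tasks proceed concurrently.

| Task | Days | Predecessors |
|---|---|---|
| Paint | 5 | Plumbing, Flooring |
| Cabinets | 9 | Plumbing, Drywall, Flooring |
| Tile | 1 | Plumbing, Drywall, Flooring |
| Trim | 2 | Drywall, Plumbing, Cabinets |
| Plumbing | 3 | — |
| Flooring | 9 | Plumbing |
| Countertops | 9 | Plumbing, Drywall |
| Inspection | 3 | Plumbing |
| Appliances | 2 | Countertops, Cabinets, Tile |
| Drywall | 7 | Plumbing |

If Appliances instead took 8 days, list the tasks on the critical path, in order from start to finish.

Plumbing, Flooring, Cabinets, Appliances

Actual critical path: Plumbing→Flooring→Cabinets→Appliances = 3+9+9+2 = 23 ⇒ 23 days.
Appliances is on the critical path; changing it to 8 makes that path 29 days.
No other chain overtakes it, so the finish is 29 days.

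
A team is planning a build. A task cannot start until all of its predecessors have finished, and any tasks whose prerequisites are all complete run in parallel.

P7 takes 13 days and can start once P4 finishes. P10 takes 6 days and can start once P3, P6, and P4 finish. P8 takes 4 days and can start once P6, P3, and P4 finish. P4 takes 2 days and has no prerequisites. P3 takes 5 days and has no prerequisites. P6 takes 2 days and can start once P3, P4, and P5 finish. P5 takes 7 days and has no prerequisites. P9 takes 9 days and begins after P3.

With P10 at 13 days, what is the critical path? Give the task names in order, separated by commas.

P5, P6, P10

Critical path before the change: P5→P6→P10 = 7+2+6 = 15 giving 15 days.
Since P10 is critical, the +7 change carries straight to that chain (now 22 days).
That remains the longest chain; total 22 days.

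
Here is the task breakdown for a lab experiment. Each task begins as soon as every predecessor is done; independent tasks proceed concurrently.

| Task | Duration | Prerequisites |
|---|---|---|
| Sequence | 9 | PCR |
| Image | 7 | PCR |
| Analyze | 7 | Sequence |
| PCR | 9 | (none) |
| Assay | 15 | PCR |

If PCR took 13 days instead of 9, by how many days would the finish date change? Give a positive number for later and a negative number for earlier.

4

The binding path is PCR→Sequence→Analyze = 9+9+7 = 25; finish at 25 days.
Since PCR is critical, the +4 change carries straight to that chain (now 29 days).
The critical path is still PCR→Sequence→Analyze; finish is now 29 days.
Change in finish: 29 − 25 = +4 days.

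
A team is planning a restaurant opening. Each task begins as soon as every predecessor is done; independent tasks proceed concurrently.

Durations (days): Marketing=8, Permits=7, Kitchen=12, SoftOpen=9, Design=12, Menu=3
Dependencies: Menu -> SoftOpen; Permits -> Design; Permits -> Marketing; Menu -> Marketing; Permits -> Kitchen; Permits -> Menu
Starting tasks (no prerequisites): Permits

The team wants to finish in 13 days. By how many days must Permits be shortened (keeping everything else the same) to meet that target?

Current finish: 19 days; target: 13.
Permits is on every critical path, so each day cut from Permits cuts the finish by one (this holds down to a finish of 13).
Need 19 − 13 = 6 days off Permits → Permits becomes 1 day, finish becomes 13.

6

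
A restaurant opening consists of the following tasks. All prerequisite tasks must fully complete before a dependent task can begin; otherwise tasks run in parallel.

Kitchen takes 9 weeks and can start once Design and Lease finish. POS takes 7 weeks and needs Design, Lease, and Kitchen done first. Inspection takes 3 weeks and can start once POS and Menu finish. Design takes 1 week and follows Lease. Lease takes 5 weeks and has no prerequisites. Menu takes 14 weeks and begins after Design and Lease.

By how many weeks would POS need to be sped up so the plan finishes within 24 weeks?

1

Current finish: 25 weeks; target: 24.
POS is on every critical path, so each week cut from POS cuts the finish by one (this holds down to a finish of 23).
Need 25 − 24 = 1 week off POS → POS becomes 6 weeks, finish becomes 24.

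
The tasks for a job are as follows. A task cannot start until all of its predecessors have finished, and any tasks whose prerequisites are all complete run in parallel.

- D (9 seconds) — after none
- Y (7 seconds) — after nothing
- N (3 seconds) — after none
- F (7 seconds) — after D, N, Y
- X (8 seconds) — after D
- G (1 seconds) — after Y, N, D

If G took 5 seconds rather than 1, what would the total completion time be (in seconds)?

17

Baseline: D→X = 9+8 = 17 → 17 seconds.
G is off the critical path — its longest chain is 10 seconds, giving 7 of slack.
That remains the longest chain; total 17 seconds.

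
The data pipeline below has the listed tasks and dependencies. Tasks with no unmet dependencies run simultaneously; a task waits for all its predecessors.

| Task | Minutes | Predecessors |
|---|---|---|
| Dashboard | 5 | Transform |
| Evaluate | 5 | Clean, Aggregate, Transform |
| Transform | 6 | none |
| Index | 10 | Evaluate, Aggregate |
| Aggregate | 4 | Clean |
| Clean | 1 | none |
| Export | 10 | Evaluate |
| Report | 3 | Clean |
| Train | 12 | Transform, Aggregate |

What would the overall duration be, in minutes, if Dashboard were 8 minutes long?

21

Critical path before the change: Transform→Evaluate→Export = 6+5+10 = 21 giving 21 minutes.
Dashboard is off the critical path — its longest chain is 11 minutes, giving 10 of slack.
That remains the longest chain; total 21 minutes.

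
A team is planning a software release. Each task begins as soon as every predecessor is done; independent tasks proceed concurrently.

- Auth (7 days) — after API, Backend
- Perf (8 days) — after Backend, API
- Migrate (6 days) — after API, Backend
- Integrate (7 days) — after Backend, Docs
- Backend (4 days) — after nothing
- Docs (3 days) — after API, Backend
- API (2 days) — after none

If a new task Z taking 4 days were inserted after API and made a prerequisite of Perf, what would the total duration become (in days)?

Originally the job takes 14 days.
With Z inserted, Perf now waits for max(Backend, API, Z).
New critical path: Backend→Docs→Integrate = 4+3+7 = 14 ⇒ 14 days.

14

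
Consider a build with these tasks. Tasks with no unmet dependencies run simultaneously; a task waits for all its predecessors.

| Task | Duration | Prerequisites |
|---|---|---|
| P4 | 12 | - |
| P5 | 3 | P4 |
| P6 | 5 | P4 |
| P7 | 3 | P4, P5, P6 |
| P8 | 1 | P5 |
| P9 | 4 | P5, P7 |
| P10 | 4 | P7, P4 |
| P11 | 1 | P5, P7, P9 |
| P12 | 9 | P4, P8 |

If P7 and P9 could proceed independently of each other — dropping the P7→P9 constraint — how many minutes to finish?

Original critical path: P4→P5→P8→P12 = 12+3+1+9 = 25 ⇒ 25 minutes.
Without P7→P9, P9's earliest start moves from 20 to 15.
New critical path: P4→P5→P8→P12 = 12+3+1+9 = 25 ⇒ 25 minutes.

25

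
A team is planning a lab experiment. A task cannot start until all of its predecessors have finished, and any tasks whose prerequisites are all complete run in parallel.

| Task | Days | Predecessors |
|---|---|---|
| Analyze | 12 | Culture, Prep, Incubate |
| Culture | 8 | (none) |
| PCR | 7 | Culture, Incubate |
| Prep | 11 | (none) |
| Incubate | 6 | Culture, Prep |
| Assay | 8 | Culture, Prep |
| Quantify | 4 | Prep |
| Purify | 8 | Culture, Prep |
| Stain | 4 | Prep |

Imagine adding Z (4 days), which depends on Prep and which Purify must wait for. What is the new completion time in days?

Originally the job takes 29 days.
With Z inserted, Purify now waits for max(Culture, Prep, Z).
New critical path: Prep→Incubate→Analyze = 11+6+12 = 29 ⇒ 29 days.

29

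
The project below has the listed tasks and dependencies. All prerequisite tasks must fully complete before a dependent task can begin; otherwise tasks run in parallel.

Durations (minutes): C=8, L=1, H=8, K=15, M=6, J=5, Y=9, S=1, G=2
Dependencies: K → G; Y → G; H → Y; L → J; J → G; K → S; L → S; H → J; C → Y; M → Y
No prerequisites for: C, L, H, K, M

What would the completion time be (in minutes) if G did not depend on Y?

Original critical path: C→Y→G = 8+9+2 = 19 ⇒ 19 minutes.
Without Y→G, G's earliest start moves from 17 to 15.
After: C→Y = 8+9 = 17 → 17 minutes.

17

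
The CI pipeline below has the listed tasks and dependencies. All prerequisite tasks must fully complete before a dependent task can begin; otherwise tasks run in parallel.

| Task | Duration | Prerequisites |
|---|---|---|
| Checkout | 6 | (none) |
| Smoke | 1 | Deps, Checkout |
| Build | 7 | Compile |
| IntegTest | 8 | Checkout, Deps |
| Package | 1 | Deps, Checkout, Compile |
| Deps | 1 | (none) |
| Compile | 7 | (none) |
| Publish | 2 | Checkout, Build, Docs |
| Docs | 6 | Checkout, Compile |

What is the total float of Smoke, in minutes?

Compile→Build→Publish = 7+7+2 = 16 sets the makespan at 16 minutes.
The longest chain containing Smoke totals 7 minutes.
Slack of Smoke = 15 − 6 = 9 minutes.

9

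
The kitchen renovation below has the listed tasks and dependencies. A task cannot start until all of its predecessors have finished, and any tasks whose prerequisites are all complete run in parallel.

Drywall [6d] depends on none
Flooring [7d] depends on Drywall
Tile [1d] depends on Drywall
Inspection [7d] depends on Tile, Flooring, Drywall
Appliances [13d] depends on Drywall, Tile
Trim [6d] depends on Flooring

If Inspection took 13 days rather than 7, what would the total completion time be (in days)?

Actual critical path: Drywall→Flooring→Inspection = 6+7+7 = 20 ⇒ 20 days.
Since Inspection is critical, the +6 change carries straight to that chain (now 26 days).
That remains the longest chain; total 26 days.

26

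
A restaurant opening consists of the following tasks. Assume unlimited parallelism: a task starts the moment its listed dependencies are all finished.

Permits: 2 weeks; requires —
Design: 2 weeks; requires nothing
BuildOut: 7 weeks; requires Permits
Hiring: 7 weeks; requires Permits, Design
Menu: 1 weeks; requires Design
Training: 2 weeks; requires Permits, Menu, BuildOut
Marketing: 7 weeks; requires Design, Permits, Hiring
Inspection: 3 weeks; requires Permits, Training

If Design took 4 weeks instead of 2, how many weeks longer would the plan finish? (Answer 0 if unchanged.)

2

As given, the longest chain is Design→Hiring→Marketing = 2+7+7 = 16, so the finish is 16 weeks.
Design lies on that path, so at 4 weeks the path becomes 18 weeks.
No other chain overtakes it, so the finish is 18 weeks.
Change in finish: 18 − 16 = +2 weeks.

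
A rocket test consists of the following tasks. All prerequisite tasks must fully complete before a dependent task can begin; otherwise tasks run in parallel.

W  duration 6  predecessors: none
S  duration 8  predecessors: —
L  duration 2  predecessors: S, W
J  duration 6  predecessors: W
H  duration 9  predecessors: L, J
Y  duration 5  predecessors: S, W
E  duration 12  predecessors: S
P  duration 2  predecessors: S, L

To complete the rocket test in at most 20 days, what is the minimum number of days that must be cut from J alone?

1

Current finish: 21 days; target: 20.
J is on every critical path, so each day cut from J cuts the finish by one (this holds down to a finish of 20).
Need 21 − 20 = 1 day off J → J becomes 5 days, finish becomes 20.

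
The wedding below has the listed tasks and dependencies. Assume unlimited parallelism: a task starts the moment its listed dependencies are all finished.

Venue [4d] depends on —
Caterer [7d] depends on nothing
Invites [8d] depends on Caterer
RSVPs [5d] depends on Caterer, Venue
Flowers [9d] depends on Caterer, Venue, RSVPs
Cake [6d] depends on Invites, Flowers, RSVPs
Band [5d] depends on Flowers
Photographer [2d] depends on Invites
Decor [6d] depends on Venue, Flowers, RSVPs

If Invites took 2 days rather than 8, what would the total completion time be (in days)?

27

The binding path is Caterer→RSVPs→Flowers→Cake = 7+5+9+6 = 27; finish at 27 days.
Invites is off the critical path — its longest chain is 21 days, giving 6 of slack.
No other chain overtakes it, so the finish is 27 days.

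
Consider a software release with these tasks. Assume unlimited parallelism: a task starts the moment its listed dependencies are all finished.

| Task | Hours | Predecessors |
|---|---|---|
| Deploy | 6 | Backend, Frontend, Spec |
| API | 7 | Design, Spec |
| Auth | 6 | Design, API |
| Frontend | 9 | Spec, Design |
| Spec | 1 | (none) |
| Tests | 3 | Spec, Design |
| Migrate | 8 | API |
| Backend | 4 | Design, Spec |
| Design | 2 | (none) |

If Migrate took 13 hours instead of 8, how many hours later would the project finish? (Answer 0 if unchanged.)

5

Baseline: Design→API→Migrate = 2+7+8 = 17 → 17 hours.
Migrate lies on that path, so at 13 hours the path becomes 22 hours.
No other chain overtakes it, so the finish is 22 hours.
Change in finish: 22 − 17 = +5 hours.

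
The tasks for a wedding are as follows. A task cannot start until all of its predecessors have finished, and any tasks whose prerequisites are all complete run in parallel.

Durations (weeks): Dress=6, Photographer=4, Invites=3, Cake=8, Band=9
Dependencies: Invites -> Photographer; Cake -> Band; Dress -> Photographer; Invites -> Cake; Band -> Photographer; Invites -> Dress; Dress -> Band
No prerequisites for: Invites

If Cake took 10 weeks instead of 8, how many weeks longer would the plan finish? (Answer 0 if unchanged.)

2

Actual critical path: Invites→Cake→Band→Photographer = 3+8+9+4 = 24 ⇒ 24 weeks.
Since Cake is critical, the +2 change carries straight to that chain (now 26 weeks).
The critical path is still Invites→Cake→Band→Photographer; finish is now 26 weeks.
Change in finish: 26 − 24 = +2 weeks.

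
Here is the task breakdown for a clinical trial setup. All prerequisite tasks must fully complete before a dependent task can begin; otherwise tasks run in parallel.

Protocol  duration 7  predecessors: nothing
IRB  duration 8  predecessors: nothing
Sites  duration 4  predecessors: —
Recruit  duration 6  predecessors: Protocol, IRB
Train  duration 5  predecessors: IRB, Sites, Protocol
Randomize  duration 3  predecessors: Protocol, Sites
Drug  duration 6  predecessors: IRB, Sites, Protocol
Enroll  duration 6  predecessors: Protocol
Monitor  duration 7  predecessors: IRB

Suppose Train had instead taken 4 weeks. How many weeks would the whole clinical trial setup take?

15

Critical path before the change: IRB→Monitor = 8+7 = 15 giving 15 weeks.
The longest path through Train is only 13 weeks, so Train has float 2.
That remains the longest chain; total 15 weeks.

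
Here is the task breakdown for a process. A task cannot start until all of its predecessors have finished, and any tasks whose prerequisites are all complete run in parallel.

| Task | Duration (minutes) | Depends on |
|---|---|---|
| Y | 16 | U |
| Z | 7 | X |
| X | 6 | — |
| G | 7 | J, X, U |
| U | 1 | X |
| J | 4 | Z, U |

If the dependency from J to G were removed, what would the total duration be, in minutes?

23

Before: longest chain X→Z→J→G = 6+7+4+7 = 24, finish 24.
Without J→G, G's earliest start moves from 17 to 7.
The longest chain is now X→U→Y = 6+1+16 = 23, so the job takes 23 minutes.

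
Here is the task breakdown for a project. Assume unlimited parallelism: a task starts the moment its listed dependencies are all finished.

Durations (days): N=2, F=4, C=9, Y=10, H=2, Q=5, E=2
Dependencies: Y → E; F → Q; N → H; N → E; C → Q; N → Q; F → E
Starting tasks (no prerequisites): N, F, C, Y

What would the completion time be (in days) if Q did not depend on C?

12

With the dependency in place, C→Q = 9+5 = 14 sets the finish at 14 days.
Without C→Q, Q's earliest start moves from 9 to 4.
The longest chain is now Y→E = 10+2 = 12, so the project takes 12 days.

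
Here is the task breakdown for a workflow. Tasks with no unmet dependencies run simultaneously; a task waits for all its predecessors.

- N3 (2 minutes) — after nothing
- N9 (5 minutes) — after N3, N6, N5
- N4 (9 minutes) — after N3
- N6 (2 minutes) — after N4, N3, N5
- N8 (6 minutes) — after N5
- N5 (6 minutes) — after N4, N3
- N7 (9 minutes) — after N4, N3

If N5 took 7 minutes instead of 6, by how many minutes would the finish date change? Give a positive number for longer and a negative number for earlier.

Baseline: N3→N4→N5→N6→N9 = 2+9+6+2+5 = 24 → 24 minutes.
Since N5 is critical, the +1 change carries straight to that chain (now 25 minutes).
The critical path is still N3→N4→N5→N6→N9; finish is now 25 minutes.
Change in finish: 25 − 24 = +1 minutes.

1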